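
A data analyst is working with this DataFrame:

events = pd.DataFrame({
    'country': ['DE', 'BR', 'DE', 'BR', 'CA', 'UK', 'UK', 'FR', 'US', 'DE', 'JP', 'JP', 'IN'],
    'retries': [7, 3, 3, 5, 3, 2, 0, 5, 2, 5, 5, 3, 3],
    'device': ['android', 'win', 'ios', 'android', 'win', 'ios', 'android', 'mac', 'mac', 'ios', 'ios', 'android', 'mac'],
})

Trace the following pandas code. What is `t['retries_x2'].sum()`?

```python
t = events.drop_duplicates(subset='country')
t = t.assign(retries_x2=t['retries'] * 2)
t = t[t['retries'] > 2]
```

52

drop duplicate country (keep=first):
   country  retries   device
0       DE        7  android
1       BR        3      win
4       CA        3      win
5       UK        2      ios
7       FR        5      mac
8       US        2      mac
10      JP        5      ios
12      IN        3      mac
add column retries_x2 = t['retries'] * 2:
   country  retries   device  retries_x2
0       DE        7  android          14
1       BR        3      win           6
4       CA        3      win           6
5       UK        2      ios           4
7       FR        5      mac          10
8       US        2      mac           4
10      JP        5      ios          10
12      IN        3      mac           6
filter rows where retries > 2:
   country  retries   device  retries_x2
0       DE        7  android          14
1       BR        3      win           6
4       CA        3      win           6
7       FR        5      mac          10
10      JP        5      ios          10
12      IN        3      mac           6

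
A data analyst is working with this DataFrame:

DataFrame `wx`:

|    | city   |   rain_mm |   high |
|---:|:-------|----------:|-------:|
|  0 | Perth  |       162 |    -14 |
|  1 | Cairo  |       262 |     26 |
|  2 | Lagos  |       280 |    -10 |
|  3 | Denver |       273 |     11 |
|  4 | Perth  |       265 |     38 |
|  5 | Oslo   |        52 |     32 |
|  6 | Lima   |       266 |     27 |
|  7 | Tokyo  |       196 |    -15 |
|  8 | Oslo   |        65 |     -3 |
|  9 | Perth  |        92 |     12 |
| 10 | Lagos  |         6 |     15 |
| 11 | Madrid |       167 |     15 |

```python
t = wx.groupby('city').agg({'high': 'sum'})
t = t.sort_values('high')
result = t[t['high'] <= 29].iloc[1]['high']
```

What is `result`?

group by city, sum of high:
        high
city        
Cairo     26
Denver    11
Lagos      5
Lima      27
Madrid    15
Oslo      29
Perth     36
Tokyo    -15
sort by high:
        high
city        
Tokyo    -15
Lagos      5
Denver    11
Madrid    15
Cairo     26
Lima      27
Oslo      29
Perth     36
filter rows where high <= 29:
        high
city        
Tokyo    -15
Lagos      5
Denver    11
Madrid    15
Cairo     26
Lima      27
Oslo      29
So iloc[1]['high'] = 5.

5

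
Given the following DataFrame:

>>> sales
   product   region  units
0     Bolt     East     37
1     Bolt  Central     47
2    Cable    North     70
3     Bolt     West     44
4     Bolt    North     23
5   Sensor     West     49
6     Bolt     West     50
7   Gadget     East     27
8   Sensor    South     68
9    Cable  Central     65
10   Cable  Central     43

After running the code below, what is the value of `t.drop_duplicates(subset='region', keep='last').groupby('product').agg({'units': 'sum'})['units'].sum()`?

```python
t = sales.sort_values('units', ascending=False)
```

sort by units descending:
   product   region  units
2    Cable    North     70
8   Sensor    South     68
9    Cable  Central     65
6     Bolt     West     50
5   Sensor     West     49
1     Bolt  Central     47
3     Bolt     West     44
10   Cable  Central     43
0     Bolt     East     37
7   Gadget     East     27
4     Bolt    North     23
drop duplicate region (keep=last):
   product   region  units
8   Sensor    South     68
3     Bolt     West     44
10   Cable  Central     43
7   Gadget     East     27
4     Bolt    North     23
group by product, sum of units:
         units
product       
Bolt        67
Cable       43
Gadget      27
Sensor      68
Then the sum of column 'units': 205

205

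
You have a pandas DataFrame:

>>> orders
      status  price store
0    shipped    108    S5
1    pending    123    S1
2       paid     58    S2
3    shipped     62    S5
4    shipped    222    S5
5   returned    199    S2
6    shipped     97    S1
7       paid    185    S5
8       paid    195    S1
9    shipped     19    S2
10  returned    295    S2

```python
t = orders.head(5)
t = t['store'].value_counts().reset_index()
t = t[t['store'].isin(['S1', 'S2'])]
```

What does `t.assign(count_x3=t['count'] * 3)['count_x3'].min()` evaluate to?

take first 5 rows:
    status  price store
0  shipped    108    S5
1  pending    123    S1
2     paid     58    S2
3  shipped     62    S5
4  shipped    222    S5
value_counts of store:
store
S5    3
S1    1
S2    1
Name: count, dtype: int64
reset_index():
  store  count
0    S5      3
1    S1      1
2    S2      1
filter rows where store in ['S1', 'S2']:
  store  count
1    S1      1
2    S2      1
add column count_x3 = t['count'] * 3:
  store  count  count_x3
1    S1      1         3
2    S2      1         3
Finally, min of column 'count_x3' = 3.

3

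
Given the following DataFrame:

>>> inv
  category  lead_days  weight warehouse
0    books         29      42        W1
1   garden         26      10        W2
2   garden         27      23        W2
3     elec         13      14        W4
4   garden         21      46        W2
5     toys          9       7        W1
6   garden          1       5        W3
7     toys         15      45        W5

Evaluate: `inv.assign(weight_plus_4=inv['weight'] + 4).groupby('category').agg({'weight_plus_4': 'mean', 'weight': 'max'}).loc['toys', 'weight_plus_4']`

30.0

add column weight_plus_4 = inv['weight'] + 4:
  category  lead_days  weight warehouse  weight_plus_4
0    books         29      42        W1             46
1   garden         26      10        W2             14
2   garden         27      23        W2             27
3     elec         13      14        W4             18
4   garden         21      46        W2             50
5     toys          9       7        W1             11
6   garden          1       5        W3              9
7     toys         15      45        W5             49
group by category: mean(weight_plus_4), max(weight):
          weight_plus_4  weight
category                       
books              46.0      42
elec               18.0      14
garden             25.0      46
toys               30.0      45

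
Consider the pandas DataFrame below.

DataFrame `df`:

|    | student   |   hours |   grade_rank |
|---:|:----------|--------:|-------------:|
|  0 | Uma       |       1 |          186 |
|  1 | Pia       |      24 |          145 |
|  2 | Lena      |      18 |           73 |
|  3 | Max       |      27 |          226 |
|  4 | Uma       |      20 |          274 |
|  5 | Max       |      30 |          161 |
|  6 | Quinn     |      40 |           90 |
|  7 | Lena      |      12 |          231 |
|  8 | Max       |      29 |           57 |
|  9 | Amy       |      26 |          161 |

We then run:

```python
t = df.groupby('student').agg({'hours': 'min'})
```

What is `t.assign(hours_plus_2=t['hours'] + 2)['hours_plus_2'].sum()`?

142

group by student, min of hours:
         hours
student       
Amy         26
Lena        12
Max         27
Pia         24
Quinn       40
Uma          1
add column hours_plus_2 = t['hours'] + 2:
         hours  hours_plus_2
student                     
Amy         26            28
Lena        12            14
Max         27            29
Pia         24            26
Quinn       40            42
Uma          1             3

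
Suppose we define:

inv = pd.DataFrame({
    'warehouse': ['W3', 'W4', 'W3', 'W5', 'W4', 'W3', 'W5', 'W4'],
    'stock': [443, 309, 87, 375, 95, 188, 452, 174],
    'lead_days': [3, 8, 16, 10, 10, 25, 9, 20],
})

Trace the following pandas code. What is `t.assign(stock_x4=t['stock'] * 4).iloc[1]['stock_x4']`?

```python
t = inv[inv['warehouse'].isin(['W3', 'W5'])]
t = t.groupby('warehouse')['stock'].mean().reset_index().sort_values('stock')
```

1654.0

filter rows where warehouse in ['W3', 'W5']:
  warehouse  stock  lead_days
0        W3    443          3
2        W3     87         16
3        W5    375         10
5        W3    188         25
6        W5    452          9
group by warehouse, mean of stock:
warehouse
W3    239.333333
W5    413.500000
Name: stock, dtype: float64
reset_index():
  warehouse       stock
0        W3  239.333333
1        W5  413.500000
sort by stock:
  warehouse       stock
0        W3  239.333333
1        W5  413.500000
add column stock_x4 = t['stock'] * 4:
  warehouse       stock     stock_x4
0        W3  239.333333   957.333333
1        W5  413.500000  1654.000000
value at position 1, column 'stock_x4' → 1654.0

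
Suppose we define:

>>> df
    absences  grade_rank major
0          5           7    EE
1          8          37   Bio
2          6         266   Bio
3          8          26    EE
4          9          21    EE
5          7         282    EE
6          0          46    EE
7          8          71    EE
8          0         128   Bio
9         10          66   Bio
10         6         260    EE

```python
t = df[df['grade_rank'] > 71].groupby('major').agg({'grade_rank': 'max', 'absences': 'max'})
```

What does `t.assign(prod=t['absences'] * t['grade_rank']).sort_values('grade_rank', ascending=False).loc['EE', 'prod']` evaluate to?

filter rows where grade_rank > 71:
    absences  grade_rank major
2          6         266   Bio
5          7         282    EE
8          0         128   Bio
10         6         260    EE
group by major: max(grade_rank), max(absences):
       grade_rank  absences
major                      
Bio           266         6
EE            282         7
add column prod = t['absences'] * t['grade_rank']:
       grade_rank  absences  prod
major                            
Bio           266         6  1596
EE            282         7  1974
sort by grade_rank descending:
       grade_rank  absences  prod
major                            
EE            282         7  1974
Bio           266         6  1596
So loc['EE', 'prod'] = 1974.

1974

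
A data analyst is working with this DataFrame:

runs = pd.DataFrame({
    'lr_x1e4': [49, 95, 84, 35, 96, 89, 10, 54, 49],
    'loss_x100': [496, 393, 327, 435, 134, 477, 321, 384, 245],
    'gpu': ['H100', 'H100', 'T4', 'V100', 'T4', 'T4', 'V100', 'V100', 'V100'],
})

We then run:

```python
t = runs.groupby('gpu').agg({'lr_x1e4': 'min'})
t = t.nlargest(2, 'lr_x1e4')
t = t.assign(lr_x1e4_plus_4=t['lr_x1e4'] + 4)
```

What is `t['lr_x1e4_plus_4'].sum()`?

141

group by gpu, min of lr_x1e4:
      lr_x1e4
gpu          
H100       49
T4         84
V100       10
take 2 rows with largest lr_x1e4:
      lr_x1e4
gpu          
T4         84
H100       49
add column lr_x1e4_plus_4 = t['lr_x1e4'] + 4:
      lr_x1e4  lr_x1e4_plus_4
gpu                          
T4         84              88
H100       49              53
Then the sum of column 'lr_x1e4_plus_4': 141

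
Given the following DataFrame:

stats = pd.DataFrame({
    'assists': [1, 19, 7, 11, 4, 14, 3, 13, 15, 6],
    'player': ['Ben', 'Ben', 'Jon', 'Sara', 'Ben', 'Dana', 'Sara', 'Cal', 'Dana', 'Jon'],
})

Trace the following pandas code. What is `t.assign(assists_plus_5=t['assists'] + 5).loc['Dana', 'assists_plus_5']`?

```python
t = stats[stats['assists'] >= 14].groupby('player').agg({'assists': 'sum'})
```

filter rows where assists >= 14:
   assists player
1       19    Ben
5       14   Dana
8       15   Dana
group by player, sum of assists:
        assists
player         
Ben          19
Dana         29
add column assists_plus_5 = t['assists'] + 5:
        assists  assists_plus_5
player                         
Ben          19              24
Dana         29              34
So loc['Dana', 'assists_plus_5'] = 34.

34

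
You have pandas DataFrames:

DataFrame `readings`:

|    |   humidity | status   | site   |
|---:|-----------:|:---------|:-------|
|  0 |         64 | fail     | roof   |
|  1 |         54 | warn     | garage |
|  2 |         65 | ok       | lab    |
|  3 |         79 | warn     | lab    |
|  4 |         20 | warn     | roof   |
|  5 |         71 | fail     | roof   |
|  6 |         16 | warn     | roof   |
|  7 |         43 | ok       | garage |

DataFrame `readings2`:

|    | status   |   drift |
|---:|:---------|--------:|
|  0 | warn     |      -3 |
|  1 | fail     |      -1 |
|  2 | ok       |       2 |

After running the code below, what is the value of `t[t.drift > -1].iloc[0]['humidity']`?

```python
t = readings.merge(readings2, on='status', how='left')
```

merge on 'status' (how='left') → 8 rows:
   humidity status    site  drift
0        64   fail    roof     -1
1        54   warn  garage     -3
2        65     ok     lab      2
3        79   warn     lab     -3
4        20   warn    roof     -3
5        71   fail    roof     -1
6        16   warn    roof     -3
7        43     ok  garage      2
filter rows where drift > -1:
   humidity status    site  drift
2        65     ok     lab      2
7        43     ok  garage      2

65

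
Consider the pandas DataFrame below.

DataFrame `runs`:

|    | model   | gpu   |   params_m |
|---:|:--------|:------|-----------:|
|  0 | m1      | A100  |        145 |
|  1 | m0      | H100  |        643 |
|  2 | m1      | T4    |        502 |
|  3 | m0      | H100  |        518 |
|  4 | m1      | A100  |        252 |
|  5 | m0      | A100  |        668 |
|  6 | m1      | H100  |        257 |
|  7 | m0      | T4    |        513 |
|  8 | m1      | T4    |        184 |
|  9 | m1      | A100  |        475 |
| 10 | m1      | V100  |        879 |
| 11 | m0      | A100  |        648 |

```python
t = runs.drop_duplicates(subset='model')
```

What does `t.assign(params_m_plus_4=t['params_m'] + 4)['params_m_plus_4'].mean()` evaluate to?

drop duplicate model (keep=first):
  model   gpu  params_m
0    m1  A100       145
1    m0  H100       643
add column params_m_plus_4 = t['params_m'] + 4:
  model   gpu  params_m  params_m_plus_4
0    m1  A100       145              149
1    m0  H100       643              647
Taking the mean of column 'params_m_plus_4' gives 398.0.

398.0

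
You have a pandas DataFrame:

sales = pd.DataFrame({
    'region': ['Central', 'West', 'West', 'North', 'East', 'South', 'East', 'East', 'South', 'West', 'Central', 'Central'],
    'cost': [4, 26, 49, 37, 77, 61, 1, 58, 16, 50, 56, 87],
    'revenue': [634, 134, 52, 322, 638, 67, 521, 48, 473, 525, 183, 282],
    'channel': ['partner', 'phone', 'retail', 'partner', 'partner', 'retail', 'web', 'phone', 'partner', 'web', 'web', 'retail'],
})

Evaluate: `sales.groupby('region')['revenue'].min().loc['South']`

group by region, min of revenue:
region
Central    183
East        48
North      322
South       67
West        52
Name: revenue, dtype: int64
Then the value at index 'South': 67

67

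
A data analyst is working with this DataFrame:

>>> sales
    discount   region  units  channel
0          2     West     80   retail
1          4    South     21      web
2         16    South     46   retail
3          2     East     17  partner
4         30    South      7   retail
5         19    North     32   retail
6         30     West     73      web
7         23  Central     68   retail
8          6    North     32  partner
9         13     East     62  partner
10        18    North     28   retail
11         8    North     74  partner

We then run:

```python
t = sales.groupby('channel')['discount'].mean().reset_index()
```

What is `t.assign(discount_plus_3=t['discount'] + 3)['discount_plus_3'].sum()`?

51.25

group by channel, mean of discount:
channel
partner     7.25
retail     18.00
web        17.00
Name: discount, dtype: float64
reset_index():
   channel  discount
0  partner      7.25
1   retail     18.00
2      web     17.00
add column discount_plus_3 = t['discount'] + 3:
   channel  discount  discount_plus_3
0  partner      7.25            10.25
1   retail     18.00            21.00
2      web     17.00            20.00
sum of column 'discount_plus_3' → 51.25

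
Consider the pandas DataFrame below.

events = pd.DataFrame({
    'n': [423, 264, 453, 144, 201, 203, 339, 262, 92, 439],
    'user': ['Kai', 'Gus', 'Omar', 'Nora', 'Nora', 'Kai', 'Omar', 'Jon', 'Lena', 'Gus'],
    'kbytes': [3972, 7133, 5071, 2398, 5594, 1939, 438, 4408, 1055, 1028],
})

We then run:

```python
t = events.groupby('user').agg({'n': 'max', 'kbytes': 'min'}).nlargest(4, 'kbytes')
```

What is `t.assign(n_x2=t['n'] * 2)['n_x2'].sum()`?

1956

group by user: max(n), min(kbytes):
        n  kbytes
user             
Gus   439    1028
Jon   262    4408
Kai   423    1939
Lena   92    1055
Nora  201    2398
Omar  453     438
take 4 rows with largest kbytes:
        n  kbytes
user             
Jon   262    4408
Nora  201    2398
Kai   423    1939
Lena   92    1055
add column n_x2 = t['n'] * 2:
        n  kbytes  n_x2
user                   
Jon   262    4408   524
Nora  201    2398   402
Kai   423    1939   846
Lena   92    1055   184
Reading off the sum of column 'n_x2', we get 1956.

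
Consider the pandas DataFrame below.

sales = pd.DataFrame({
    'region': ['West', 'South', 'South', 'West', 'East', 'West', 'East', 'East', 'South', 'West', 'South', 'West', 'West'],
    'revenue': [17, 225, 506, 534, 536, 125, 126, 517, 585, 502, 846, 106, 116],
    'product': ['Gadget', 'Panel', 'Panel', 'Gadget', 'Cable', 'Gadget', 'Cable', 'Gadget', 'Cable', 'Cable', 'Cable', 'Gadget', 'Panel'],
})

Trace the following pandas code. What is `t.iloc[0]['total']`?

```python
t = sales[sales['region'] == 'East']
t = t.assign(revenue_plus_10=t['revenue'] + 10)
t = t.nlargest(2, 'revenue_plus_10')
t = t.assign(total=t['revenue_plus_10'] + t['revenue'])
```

filter rows where region == 'East':
  region  revenue product
4   East      536   Cable
6   East      126   Cable
7   East      517  Gadget
add column revenue_plus_10 = t['revenue'] + 10:
  region  revenue product  revenue_plus_10
4   East      536   Cable              546
6   East      126   Cable              136
7   East      517  Gadget              527
take 2 rows with largest revenue_plus_10:
  region  revenue product  revenue_plus_10
4   East      536   Cable              546
7   East      517  Gadget              527
add column total = t['revenue_plus_10'] + t['revenue']:
  region  revenue product  revenue_plus_10  total
4   East      536   Cable              546   1082
7   East      517  Gadget              527   1044

1082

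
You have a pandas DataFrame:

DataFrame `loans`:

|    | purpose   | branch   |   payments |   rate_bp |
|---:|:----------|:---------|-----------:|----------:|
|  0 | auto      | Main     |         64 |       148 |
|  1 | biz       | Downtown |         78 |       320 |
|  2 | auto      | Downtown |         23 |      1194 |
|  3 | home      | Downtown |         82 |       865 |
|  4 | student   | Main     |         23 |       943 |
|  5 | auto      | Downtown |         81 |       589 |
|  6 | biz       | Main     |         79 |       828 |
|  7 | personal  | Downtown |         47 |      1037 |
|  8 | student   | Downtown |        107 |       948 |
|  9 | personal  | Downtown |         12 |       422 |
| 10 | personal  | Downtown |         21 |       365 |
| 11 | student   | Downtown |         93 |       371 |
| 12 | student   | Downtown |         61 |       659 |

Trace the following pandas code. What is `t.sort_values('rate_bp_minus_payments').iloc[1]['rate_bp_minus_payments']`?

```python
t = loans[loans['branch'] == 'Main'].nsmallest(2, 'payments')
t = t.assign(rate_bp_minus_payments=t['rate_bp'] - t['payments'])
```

920

filter rows where branch == 'Main':
   purpose branch  payments  rate_bp
0     auto   Main        64      148
4  student   Main        23      943
6      biz   Main        79      828
take 2 rows with smallest payments:
   purpose branch  payments  rate_bp
4  student   Main        23      943
0     auto   Main        64      148
add column rate_bp_minus_payments = t['rate_bp'] - t['payments']:
   purpose branch  payments  rate_bp  rate_bp_minus_payments
4  student   Main        23      943                     920
0     auto   Main        64      148                      84
sort by rate_bp_minus_payments:
   purpose branch  payments  rate_bp  rate_bp_minus_payments
0     auto   Main        64      148                      84
4  student   Main        23      943                     920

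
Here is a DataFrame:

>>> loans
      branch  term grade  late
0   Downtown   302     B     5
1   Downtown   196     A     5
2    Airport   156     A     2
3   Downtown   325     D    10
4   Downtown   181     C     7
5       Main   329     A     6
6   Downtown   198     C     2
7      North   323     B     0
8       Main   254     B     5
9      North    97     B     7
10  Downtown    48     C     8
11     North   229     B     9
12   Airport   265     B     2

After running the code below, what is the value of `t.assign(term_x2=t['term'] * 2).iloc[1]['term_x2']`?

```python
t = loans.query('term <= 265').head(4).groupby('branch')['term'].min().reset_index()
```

filter rows where term <= 265:
      branch  term grade  late
1   Downtown   196     A     5
2    Airport   156     A     2
4   Downtown   181     C     7
6   Downtown   198     C     2
8       Main   254     B     5
9      North    97     B     7
10  Downtown    48     C     8
11     North   229     B     9
12   Airport   265     B     2
take first 4 rows:
     branch  term grade  late
1  Downtown   196     A     5
2   Airport   156     A     2
4  Downtown   181     C     7
6  Downtown   198     C     2
group by branch, min of term:
branch
Airport     156
Downtown    181
Name: term, dtype: int64
reset_index():
     branch  term
0   Airport   156
1  Downtown   181
add column term_x2 = t['term'] * 2:
     branch  term  term_x2
0   Airport   156      312
1  Downtown   181      362

362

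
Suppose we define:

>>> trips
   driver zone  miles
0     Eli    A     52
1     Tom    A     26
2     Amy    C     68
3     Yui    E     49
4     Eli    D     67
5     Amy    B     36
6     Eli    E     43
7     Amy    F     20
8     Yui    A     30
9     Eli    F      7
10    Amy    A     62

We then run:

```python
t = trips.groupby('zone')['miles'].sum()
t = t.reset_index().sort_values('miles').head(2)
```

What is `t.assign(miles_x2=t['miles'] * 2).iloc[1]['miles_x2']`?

72

group by zone, sum of miles:
zone
A    170
B     36
C     68
D     67
E     92
F     27
Name: miles, dtype: int64
reset_index():
  zone  miles
0    A    170
1    B     36
2    C     68
3    D     67
4    E     92
5    F     27
sort by miles:
  zone  miles
5    F     27
1    B     36
3    D     67
2    C     68
4    E     92
0    A    170
take first 2 rows:
  zone  miles
5    F     27
1    B     36
add column miles_x2 = t['miles'] * 2:
  zone  miles  miles_x2
5    F     27        54
1    B     36        72
Taking the value at position 1, column 'miles_x2' gives 72.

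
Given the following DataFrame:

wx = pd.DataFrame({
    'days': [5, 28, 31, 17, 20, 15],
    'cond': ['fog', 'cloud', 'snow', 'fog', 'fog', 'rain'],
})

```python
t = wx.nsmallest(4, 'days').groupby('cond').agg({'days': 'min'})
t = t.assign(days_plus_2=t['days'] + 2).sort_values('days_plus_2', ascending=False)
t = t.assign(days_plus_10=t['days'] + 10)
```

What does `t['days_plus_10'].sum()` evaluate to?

40

take 4 rows with smallest days:
   days  cond
0     5   fog
5    15  rain
3    17   fog
4    20   fog
group by cond, min of days:
      days
cond      
fog      5
rain    15
add column days_plus_2 = t['days'] + 2:
      days  days_plus_2
cond                   
fog      5            7
rain    15           17
sort by days_plus_2 descending:
      days  days_plus_2
cond                   
rain    15           17
fog      5            7
add column days_plus_10 = t['days'] + 10:
      days  days_plus_2  days_plus_10
cond                                 
rain    15           17            25
fog      5            7            15
Then the sum of column 'days_plus_10': 40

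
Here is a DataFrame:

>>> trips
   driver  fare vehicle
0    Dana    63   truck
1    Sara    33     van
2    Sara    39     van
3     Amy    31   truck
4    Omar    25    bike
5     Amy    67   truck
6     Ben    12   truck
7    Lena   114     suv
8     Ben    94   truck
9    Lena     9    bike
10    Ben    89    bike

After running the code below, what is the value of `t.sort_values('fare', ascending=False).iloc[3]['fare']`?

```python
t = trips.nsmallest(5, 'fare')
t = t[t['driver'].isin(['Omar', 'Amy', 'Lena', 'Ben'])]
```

9

take 5 rows with smallest fare:
  driver  fare vehicle
9   Lena     9    bike
6    Ben    12   truck
4   Omar    25    bike
3    Amy    31   truck
1   Sara    33     van
filter rows where driver in ['Omar', 'Amy', 'Lena', 'Ben']:
  driver  fare vehicle
9   Lena     9    bike
6    Ben    12   truck
4   Omar    25    bike
3    Amy    31   truck
sort by fare descending:
  driver  fare vehicle
3    Amy    31   truck
4   Omar    25    bike
6    Ben    12   truck
9   Lena     9    bike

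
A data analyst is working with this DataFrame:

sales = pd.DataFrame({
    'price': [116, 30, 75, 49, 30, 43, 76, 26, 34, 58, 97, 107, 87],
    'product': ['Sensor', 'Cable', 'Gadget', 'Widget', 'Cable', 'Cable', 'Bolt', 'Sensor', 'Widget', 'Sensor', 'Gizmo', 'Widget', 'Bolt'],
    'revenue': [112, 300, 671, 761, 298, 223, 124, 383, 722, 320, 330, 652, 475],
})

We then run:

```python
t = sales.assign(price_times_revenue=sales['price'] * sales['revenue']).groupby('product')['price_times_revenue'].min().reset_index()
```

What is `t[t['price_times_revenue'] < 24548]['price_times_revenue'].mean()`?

add column price_times_revenue = sales['price'] * sales['revenue']:
    price product  revenue  price_times_revenue
0     116  Sensor      112                12992
1      30   Cable      300                 9000
2      75  Gadget      671                50325
3      49  Widget      761                37289
4      30   Cable      298                 8940
5      43   Cable      223                 9589
6      76    Bolt      124                 9424
7      26  Sensor      383                 9958
8      34  Widget      722                24548
9      58  Sensor      320                18560
10     97   Gizmo      330                32010
11    107  Widget      652                69764
12     87    Bolt      475                41325
group by product, min of price_times_revenue:
product
Bolt       9424
Cable      8940
Gadget    50325
Gizmo     32010
Sensor     9958
Widget    24548
Name: price_times_revenue, dtype: int64
reset_index():
  product  price_times_revenue
0    Bolt                 9424
1   Cable                 8940
2  Gadget                50325
3   Gizmo                32010
4  Sensor                 9958
5  Widget                24548
filter rows where price_times_revenue < 24548:
  product  price_times_revenue
0    Bolt                 9424
1   Cable                 8940
4  Sensor                 9958
So mean() = 9440.66666667.

9440.66666667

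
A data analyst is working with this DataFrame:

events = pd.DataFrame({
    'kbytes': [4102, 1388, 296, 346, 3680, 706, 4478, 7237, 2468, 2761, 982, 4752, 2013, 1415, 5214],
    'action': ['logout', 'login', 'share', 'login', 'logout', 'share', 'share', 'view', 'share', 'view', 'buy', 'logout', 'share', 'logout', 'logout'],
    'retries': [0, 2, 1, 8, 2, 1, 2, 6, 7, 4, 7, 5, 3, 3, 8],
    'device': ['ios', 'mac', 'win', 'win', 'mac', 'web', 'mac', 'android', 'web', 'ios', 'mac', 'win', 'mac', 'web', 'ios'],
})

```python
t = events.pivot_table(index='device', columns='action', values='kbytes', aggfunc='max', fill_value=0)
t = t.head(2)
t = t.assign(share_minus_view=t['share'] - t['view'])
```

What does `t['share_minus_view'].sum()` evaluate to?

-9998

pivot: rows=device, cols=action, max(kbytes):
action   buy  login  logout  share  view
device                                  
android    0      0       0      0  7237
ios        0      0    5214      0  2761
mac      982   1388    3680   4478     0
web        0      0    1415   2468     0
win        0    346    4752    296     0
take first 2 rows:
action   buy  login  logout  share  view
device                                  
android    0      0       0      0  7237
ios        0      0    5214      0  2761
add column share_minus_view = t['share'] - t['view']:
action   buy  login  logout  share  view  share_minus_view
device                                                    
android    0      0       0      0  7237             -7237
ios        0      0    5214      0  2761             -2761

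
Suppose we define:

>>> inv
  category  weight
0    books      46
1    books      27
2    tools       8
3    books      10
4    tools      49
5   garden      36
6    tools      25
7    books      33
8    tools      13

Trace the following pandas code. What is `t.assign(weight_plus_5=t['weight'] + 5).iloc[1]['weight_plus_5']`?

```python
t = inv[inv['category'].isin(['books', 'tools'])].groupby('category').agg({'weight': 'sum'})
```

filter rows where category in ['books', 'tools']:
  category  weight
0    books      46
1    books      27
2    tools       8
3    books      10
4    tools      49
6    tools      25
7    books      33
8    tools      13
group by category, sum of weight:
          weight
category        
books        116
tools         95
add column weight_plus_5 = t['weight'] + 5:
          weight  weight_plus_5
category                       
books        116            121
tools         95            100

100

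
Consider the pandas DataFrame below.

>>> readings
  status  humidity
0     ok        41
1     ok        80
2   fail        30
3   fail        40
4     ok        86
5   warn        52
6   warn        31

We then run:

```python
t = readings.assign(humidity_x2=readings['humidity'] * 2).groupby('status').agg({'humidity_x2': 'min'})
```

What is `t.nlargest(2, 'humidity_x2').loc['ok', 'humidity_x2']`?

82

add column humidity_x2 = readings['humidity'] * 2:
  status  humidity  humidity_x2
0     ok        41           82
1     ok        80          160
2   fail        30           60
3   fail        40           80
4     ok        86          172
5   warn        52          104
6   warn        31           62
group by status, min of humidity_x2:
        humidity_x2
status             
fail             60
ok               82
warn             62
take 2 rows with largest humidity_x2:
        humidity_x2
status             
ok               82
warn             62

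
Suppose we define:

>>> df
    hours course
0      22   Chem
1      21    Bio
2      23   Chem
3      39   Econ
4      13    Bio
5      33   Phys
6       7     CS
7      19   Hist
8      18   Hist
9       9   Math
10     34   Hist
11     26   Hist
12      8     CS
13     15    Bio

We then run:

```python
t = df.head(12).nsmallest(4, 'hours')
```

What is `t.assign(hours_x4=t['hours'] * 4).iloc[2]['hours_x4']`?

52

take first 12 rows:
    hours course
0      22   Chem
1      21    Bio
2      23   Chem
3      39   Econ
4      13    Bio
5      33   Phys
6       7     CS
7      19   Hist
8      18   Hist
9       9   Math
10     34   Hist
11     26   Hist
take 4 rows with smallest hours:
   hours course
6      7     CS
9      9   Math
4     13    Bio
8     18   Hist
add column hours_x4 = t['hours'] * 4:
   hours course  hours_x4
6      7     CS        28
9      9   Math        36
4     13    Bio        52
8     18   Hist        72
Taking the value at position 2, column 'hours_x4' gives 52.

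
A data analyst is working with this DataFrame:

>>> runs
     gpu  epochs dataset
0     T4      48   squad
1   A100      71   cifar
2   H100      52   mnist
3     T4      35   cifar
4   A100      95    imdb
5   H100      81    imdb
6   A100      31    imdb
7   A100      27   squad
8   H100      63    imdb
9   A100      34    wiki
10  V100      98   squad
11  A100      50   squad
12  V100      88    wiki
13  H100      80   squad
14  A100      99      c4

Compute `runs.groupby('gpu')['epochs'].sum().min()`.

group by gpu, sum of epochs:
gpu
A100    407
H100    276
T4       83
V100    186
Name: epochs, dtype: int64
Hence 83.

83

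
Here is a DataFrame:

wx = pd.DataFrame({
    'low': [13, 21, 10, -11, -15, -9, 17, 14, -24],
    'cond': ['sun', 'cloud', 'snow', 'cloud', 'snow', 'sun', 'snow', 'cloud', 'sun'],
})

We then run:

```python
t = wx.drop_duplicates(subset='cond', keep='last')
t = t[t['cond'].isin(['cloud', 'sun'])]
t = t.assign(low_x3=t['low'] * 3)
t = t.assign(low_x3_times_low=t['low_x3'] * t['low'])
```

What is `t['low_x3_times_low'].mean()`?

1158.0

drop duplicate cond (keep=last):
   low   cond
6   17   snow
7   14  cloud
8  -24    sun
filter rows where cond in ['cloud', 'sun']:
   low   cond
7   14  cloud
8  -24    sun
add column low_x3 = t['low'] * 3:
   low   cond  low_x3
7   14  cloud      42
8  -24    sun     -72
add column low_x3_times_low = t['low_x3'] * t['low']:
   low   cond  low_x3  low_x3_times_low
7   14  cloud      42               588
8  -24    sun     -72              1728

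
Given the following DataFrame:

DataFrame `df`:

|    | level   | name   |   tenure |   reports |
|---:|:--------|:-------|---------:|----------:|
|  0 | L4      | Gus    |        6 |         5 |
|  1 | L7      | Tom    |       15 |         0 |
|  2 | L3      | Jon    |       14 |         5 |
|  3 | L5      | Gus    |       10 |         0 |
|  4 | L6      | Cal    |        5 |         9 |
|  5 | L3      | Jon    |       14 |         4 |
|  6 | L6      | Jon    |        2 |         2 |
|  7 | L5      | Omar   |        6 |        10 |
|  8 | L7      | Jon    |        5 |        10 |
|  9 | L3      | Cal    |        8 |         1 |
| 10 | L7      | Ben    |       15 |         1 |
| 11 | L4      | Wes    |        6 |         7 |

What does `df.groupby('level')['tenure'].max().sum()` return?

50

group by level, max of tenure:
level
L3    14
L4     6
L5    10
L6     5
L7    15
Name: tenure, dtype: int64
Then the sum of the resulting series: 50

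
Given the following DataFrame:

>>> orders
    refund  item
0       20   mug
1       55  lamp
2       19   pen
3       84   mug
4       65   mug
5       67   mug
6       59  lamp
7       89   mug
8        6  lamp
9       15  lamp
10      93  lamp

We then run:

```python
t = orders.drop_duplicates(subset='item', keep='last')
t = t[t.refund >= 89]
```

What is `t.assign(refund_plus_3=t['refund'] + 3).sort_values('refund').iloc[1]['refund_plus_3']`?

96

drop duplicate item (keep=last):
    refund  item
2       19   pen
7       89   mug
10      93  lamp
filter rows where refund >= 89:
    refund  item
7       89   mug
10      93  lamp
add column refund_plus_3 = t['refund'] + 3:
    refund  item  refund_plus_3
7       89   mug             92
10      93  lamp             96
sort by refund:
    refund  item  refund_plus_3
7       89   mug             92
10      93  lamp             96
Taking the value at position 1, column 'refund_plus_3' gives 96.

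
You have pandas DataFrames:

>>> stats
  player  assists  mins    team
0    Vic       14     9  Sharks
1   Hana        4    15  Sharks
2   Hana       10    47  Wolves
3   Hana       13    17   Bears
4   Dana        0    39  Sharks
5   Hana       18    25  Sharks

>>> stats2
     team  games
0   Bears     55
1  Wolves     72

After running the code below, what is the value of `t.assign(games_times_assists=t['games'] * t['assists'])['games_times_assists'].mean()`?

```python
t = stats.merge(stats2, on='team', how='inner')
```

merge on 'team' (how='inner') → 2 rows:
  player  assists  mins    team  games
0   Hana       10    47  Wolves     72
1   Hana       13    17   Bears     55
add column games_times_assists = t['games'] * t['assists']:
  player  assists  mins    team  games  games_times_assists
0   Hana       10    47  Wolves     72                  720
1   Hana       13    17   Bears     55                  715
So mean() = 717.5.

717.5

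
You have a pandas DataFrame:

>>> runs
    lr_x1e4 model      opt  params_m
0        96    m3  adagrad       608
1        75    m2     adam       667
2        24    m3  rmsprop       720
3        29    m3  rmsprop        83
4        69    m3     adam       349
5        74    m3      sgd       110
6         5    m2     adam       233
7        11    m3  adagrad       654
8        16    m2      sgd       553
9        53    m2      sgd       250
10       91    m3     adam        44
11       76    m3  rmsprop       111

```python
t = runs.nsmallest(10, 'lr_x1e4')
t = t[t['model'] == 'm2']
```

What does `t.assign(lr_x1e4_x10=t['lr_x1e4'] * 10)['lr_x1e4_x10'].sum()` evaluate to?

1490

take 10 rows with smallest lr_x1e4:
    lr_x1e4 model      opt  params_m
6         5    m2     adam       233
7        11    m3  adagrad       654
8        16    m2      sgd       553
2        24    m3  rmsprop       720
3        29    m3  rmsprop        83
9        53    m2      sgd       250
4        69    m3     adam       349
5        74    m3      sgd       110
1        75    m2     adam       667
11       76    m3  rmsprop       111
filter rows where model == 'm2':
   lr_x1e4 model   opt  params_m
6        5    m2  adam       233
8       16    m2   sgd       553
9       53    m2   sgd       250
1       75    m2  adam       667
add column lr_x1e4_x10 = t['lr_x1e4'] * 10:
   lr_x1e4 model   opt  params_m  lr_x1e4_x10
6        5    m2  adam       233           50
8       16    m2   sgd       553          160
9       53    m2   sgd       250          530
1       75    m2  adam       667          750
Reading off the sum of column 'lr_x1e4_x10', we get 1490.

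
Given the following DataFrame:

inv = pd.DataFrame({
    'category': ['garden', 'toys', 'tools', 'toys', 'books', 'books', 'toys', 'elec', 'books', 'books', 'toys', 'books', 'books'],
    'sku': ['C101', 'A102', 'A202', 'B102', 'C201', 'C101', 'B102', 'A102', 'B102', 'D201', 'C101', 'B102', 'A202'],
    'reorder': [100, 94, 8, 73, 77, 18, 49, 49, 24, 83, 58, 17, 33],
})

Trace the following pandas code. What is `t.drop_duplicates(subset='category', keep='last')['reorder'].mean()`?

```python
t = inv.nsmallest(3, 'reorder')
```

13.0

take 3 rows with smallest reorder:
   category   sku  reorder
2     tools  A202        8
11    books  B102       17
5     books  C101       18
drop duplicate category (keep=last):
  category   sku  reorder
2    tools  A202        8
5    books  C101       18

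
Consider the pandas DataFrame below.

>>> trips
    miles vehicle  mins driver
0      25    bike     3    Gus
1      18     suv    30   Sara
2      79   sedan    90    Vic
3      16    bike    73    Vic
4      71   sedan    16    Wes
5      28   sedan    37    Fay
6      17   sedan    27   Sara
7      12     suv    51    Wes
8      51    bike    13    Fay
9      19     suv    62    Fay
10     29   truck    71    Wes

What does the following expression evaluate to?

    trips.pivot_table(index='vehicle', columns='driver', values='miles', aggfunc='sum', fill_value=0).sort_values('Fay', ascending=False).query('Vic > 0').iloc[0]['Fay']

pivot: rows=vehicle, cols=driver, sum(miles):
driver   Fay  Gus  Sara  Vic  Wes
vehicle                          
bike      51   25     0   16    0
sedan     28    0    17   79   71
suv       19    0    18    0   12
truck      0    0     0    0   29
sort by Fay descending:
driver   Fay  Gus  Sara  Vic  Wes
vehicle                          
bike      51   25     0   16    0
sedan     28    0    17   79   71
suv       19    0    18    0   12
truck      0    0     0    0   29
filter rows where Vic > 0:
driver   Fay  Gus  Sara  Vic  Wes
vehicle                          
bike      51   25     0   16    0
sedan     28    0    17   79   71
value at position 0, column 'Fay' → 51

51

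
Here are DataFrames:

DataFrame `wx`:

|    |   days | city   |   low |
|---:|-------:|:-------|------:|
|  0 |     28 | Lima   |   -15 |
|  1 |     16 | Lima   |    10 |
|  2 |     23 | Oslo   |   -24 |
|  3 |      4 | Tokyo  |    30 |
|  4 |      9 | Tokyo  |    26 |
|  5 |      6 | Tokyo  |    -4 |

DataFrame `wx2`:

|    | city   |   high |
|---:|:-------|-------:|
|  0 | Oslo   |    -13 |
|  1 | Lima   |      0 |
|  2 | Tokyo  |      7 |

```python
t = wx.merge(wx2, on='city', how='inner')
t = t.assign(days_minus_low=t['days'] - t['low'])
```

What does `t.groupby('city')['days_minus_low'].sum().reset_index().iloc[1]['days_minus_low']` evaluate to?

47

merge on 'city' (how='inner') → 6 rows:
   days   city  low  high
0    28   Lima  -15     0
1    16   Lima   10     0
2    23   Oslo  -24   -13
3     4  Tokyo   30     7
4     9  Tokyo   26     7
5     6  Tokyo   -4     7
add column days_minus_low = t['days'] - t['low']:
   days   city  low  high  days_minus_low
0    28   Lima  -15     0              43
1    16   Lima   10     0               6
2    23   Oslo  -24   -13              47
3     4  Tokyo   30     7             -26
4     9  Tokyo   26     7             -17
5     6  Tokyo   -4     7              10
group by city, sum of days_minus_low:
city
Lima     49
Oslo     47
Tokyo   -33
Name: days_minus_low, dtype: int64
reset_index():
    city  days_minus_low
0   Lima              49
1   Oslo              47
2  Tokyo             -33
value at position 1, column 'days_minus_low' → 47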